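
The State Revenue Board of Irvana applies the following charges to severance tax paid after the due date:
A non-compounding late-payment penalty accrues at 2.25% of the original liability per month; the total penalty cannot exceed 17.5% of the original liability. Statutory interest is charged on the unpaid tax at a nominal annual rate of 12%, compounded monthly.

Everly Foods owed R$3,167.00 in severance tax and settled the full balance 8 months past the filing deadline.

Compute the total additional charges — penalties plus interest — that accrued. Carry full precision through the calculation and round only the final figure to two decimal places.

R$816.63

Penalty (uncapped): 8 × 2.25% × R$3,167.00 = R$570.06; cap = 17.5% × R$3,167.00 = R$554.23… → penalty = R$554.23…
Interest (12%/yr ÷ 12 = 1%/month): R$3,167.00 × ((1 + 0.01)^8 − 1) = R$262.4072…
Penalties + interest = R$554.2250 + R$262.4072… = R$816.63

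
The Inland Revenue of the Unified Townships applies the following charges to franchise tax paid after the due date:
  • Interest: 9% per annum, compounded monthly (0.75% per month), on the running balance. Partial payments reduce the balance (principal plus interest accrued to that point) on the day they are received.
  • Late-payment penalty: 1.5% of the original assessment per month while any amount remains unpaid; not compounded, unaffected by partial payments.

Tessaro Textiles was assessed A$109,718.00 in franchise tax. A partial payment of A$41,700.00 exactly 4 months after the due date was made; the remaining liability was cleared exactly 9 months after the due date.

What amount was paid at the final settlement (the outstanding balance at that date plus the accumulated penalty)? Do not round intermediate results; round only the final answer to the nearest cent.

A$88,874.62

Balance at month 4: A$109,718.0000 × (1 + 0.0075)^4 = A$113,046.7553…
After A$41,700.00 payment: A$113,046.7553… − A$41,700.00 = A$71,346.7553…
Balance at month 9: A$71,346.7553… × (1 + 0.0075)^5 = A$74,062.6933…
Penalty: 9 × 1.5% × A$109,718.00 = A$14,811.93
Final settlement = outstanding balance + penalty = A$74,062.6933… + A$14,811.93 = A$88,874.62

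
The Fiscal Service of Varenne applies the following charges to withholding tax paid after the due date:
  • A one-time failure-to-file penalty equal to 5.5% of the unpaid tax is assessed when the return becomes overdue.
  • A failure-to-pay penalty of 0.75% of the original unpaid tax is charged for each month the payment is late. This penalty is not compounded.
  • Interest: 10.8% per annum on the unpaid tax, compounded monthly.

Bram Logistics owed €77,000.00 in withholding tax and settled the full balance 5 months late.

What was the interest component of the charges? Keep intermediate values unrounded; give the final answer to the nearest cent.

€3,527.93

Interest (10.8%/yr ÷ 12 = 0.9%/month): €77,000.00 × ((1 + 0.009)^5 − 1) = €3,527.9339…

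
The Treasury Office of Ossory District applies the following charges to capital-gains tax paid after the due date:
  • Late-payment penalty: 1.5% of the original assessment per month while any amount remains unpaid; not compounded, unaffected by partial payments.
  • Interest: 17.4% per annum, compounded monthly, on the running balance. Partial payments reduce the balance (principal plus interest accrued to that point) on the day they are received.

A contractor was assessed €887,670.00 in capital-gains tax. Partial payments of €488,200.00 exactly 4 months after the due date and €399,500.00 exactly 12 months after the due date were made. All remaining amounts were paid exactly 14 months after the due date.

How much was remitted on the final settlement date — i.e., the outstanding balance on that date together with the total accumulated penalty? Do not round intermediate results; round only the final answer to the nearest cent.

€297,326.08

Monthly rate = 17.4% ÷ 12 = 1.45%
Balance at month 4: €887,670.0000 × (1 + 0.0145)^4 = €940,285.5196…
After €488,200.00 payment: €940,285.5196… − €488,200.00 = €452,085.5196…
Balance at month 12: €452,085.5196… × (1 + 0.0145)^8 = €507,267.4640…
After €399,500.00 payment: €507,267.4640… − €399,500.00 = €107,767.4640…
Balance at month 14: €107,767.4640… × (1 + 0.0145)^2 = €110,915.3786…
Penalty: 14 × 1.5% × €887,670.00 = €186,410.70
Final settlement = outstanding balance + penalty = €110,915.3786… + €186,410.70 = €297,326.08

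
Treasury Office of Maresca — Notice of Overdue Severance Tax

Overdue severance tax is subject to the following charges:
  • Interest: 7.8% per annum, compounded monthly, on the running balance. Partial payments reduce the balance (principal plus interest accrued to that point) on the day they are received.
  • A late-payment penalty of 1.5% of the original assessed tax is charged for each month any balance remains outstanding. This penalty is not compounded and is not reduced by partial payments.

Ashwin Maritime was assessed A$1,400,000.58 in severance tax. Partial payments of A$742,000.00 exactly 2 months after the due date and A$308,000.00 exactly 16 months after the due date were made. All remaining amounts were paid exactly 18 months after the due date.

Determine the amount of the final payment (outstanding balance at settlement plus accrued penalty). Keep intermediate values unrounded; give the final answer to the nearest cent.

A$816,108.76

Monthly rate = 7.8% ÷ 12 = 0.65%
Balance at month 2: A$1,400,000.5800 × (1 + 0.0065)^2 = A$1,418,259.7376…
After A$742,000.00 payment: A$1,418,259.7376… − A$742,000.00 = A$676,259.7376…
Balance at month 16: A$676,259.7376… × (1 + 0.0065)^14 = A$740,468.2488…
After A$308,000.00 payment: A$740,468.2488… − A$308,000.00 = A$432,468.2488…
Balance at month 18: A$432,468.2488… × (1 + 0.0065)^2 = A$438,108.6079…
Penalty: 18 × 1.5% × A$1,400,000.58 = A$378,000.16…
Final settlement = outstanding balance + penalty = A$438,108.6079… + A$378,000.16… = A$816,108.76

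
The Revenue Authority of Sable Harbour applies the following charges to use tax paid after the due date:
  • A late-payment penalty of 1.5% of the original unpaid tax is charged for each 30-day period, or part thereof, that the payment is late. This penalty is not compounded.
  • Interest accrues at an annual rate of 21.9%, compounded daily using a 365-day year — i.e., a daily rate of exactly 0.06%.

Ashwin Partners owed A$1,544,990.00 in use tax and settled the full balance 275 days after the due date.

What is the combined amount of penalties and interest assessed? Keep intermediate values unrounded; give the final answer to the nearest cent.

A$508,818.92

Penalty periods: ⌈275/30⌉ = 10; penalty = 10 × 1.5% × A$1,544,990.00 = A$231,748.50
Interest: A$1,544,990.00 × ((1 + 0.0006)^275 − 1) = A$1,544,990.00 × 0.17933476… = A$277,070.4163…
Penalties + interest = A$231,748.5000 + A$277,070.4163… = A$508,818.92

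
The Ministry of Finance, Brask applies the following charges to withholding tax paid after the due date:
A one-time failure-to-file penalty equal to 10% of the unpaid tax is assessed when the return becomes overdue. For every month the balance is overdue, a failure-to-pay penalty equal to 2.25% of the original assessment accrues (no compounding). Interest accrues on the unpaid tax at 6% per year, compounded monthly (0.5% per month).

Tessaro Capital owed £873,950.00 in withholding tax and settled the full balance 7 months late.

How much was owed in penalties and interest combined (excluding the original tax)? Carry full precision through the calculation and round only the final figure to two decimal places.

Failure-to-file penalty: 10% × £873,950.00 = £87,395.00
Failure-to-pay penalty: 7 × 2.25% × £873,950.00 = £137,647.13…
Interest: £873,950.00 × ((1 + 0.005)^7 − 1) = £873,950.00 × 0.0355294… = £31,050.9165…
Penalties + interest = £225,042.1250 + £31,050.9165… = £256,093.04

£256,093.04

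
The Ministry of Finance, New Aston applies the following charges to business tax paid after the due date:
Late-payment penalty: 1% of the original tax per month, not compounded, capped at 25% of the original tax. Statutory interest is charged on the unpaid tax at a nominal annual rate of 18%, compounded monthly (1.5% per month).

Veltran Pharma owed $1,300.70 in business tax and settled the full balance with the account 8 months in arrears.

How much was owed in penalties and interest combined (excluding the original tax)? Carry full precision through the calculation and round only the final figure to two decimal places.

Penalty: 8 × 1% × $1,300.70 = $104.06… (below the 25% cap of $325.18…)
Interest: $1,300.70 × ((1 + 0.015)^8 − 1) = $1,300.70 × 0.1264926… = $164.5289…
Penalties + interest = $104.0560 + $164.5289… = $268.58

$268.58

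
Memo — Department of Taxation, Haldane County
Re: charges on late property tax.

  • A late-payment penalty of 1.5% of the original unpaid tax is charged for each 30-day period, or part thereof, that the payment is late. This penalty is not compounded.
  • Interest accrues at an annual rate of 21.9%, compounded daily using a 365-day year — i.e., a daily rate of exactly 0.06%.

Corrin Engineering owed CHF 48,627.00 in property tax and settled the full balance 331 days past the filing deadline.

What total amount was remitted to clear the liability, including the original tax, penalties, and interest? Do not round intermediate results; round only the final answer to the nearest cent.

CHF 68,059.39

Penalty periods: ⌈331/30⌉ = 12; penalty = 12 × 1.5% × CHF 48,627.00 = CHF 8,752.86
Interest: CHF 48,627.00 × ((1 + 0.0006)^331 − 1) = CHF 48,627.00 × 0.21962135… = CHF 10,679.5275…
Total = CHF 48,627.00 + CHF 8,752.8600 + CHF 10,679.5275… = CHF 68,059.39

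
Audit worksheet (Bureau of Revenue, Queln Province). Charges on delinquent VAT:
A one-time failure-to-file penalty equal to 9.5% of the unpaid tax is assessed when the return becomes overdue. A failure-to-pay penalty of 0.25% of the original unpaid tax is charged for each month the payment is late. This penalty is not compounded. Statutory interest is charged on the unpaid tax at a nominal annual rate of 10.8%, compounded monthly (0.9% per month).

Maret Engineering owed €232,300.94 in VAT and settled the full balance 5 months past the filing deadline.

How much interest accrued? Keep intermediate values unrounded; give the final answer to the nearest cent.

€10,643.41

Interest: €232,300.94 × ((1 + 0.009)^5 − 1) = €232,300.94 × 0.0458173… = €10,643.4072…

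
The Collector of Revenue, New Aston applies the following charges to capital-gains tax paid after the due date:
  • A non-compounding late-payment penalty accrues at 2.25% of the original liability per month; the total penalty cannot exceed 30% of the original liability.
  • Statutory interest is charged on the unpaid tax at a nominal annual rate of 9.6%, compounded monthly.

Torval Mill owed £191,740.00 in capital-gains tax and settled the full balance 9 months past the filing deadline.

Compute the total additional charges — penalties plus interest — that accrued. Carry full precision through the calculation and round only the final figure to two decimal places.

Penalty: 9 × 2.25% × £191,740.00 = £38,827.35 (below the 30% cap of £57,522.00)
Interest (9.6%/yr ÷ 12 = 0.8%/month): £191,740.00 × ((1 + 0.008)^9 − 1) = £14,255.3951…
Penalties + interest = £38,827.3500 + £14,255.3951… = £53,082.75

£53,082.75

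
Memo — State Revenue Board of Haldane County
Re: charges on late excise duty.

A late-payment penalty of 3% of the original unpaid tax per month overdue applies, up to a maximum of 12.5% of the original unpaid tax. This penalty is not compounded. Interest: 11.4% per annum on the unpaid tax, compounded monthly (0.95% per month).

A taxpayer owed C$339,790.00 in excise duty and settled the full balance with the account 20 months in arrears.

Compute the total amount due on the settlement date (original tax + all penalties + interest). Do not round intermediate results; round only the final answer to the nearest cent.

Penalty (uncapped): 20 × 3% × C$339,790.00 = C$203,874.00; cap = 12.5% × C$339,790.00 = C$42,473.75 → penalty = C$42,473.75
Interest: C$339,790.00 × ((1 + 0.0095)^20 − 1) = C$339,790.00 × 0.2081656… = C$70,732.5889…
Total = C$339,790.00 + C$42,473.7500 + C$70,732.5889… = C$452,996.34

C$452,996.34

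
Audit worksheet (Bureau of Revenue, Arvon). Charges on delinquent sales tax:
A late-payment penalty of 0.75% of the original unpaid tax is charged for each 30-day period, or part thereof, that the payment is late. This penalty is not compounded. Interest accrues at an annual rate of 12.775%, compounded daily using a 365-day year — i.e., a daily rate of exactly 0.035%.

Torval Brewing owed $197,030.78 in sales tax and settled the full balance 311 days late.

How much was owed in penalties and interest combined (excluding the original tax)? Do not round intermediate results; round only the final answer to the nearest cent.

$38,908.43

Penalty periods: ⌈311/30⌉ = 11; penalty = 11 × 0.75% × $197,030.78 = $16,255.04…
Interest: $197,030.78 × ((1 + 0.00035)^311 − 1) = $197,030.78 × 0.11497385… = $22,653.3882…
Penalties + interest = $16,255.0394… + $22,653.3882… = $38,908.43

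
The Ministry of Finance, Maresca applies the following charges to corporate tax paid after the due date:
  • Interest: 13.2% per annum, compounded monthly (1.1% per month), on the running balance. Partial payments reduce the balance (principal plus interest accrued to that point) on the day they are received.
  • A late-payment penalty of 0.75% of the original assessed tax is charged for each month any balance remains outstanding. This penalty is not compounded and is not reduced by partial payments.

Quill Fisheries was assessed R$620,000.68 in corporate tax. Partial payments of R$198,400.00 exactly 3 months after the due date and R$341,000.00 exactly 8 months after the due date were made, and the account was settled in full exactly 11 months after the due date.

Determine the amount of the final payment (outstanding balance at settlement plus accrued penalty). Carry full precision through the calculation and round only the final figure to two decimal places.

Balance at month 3: R$620,000.6800 × (1 + 0.011)^3 = R$640,686.5879…
After R$198,400.00 payment: R$640,686.5879… − R$198,400.00 = R$442,286.5879…
Balance at month 8: R$442,286.5879… × (1 + 0.011)^5 = R$467,153.4363…
After R$341,000.00 payment: R$467,153.4363… − R$341,000.00 = R$126,153.4363…
Balance at month 11: R$126,153.4363… × (1 + 0.011)^3 = R$130,362.4613…
Penalty: 11 × 0.75% × R$620,000.68 = R$51,150.06…
Final settlement = outstanding balance + penalty = R$130,362.4613… + R$51,150.06… = R$181,512.52

R$181,512.52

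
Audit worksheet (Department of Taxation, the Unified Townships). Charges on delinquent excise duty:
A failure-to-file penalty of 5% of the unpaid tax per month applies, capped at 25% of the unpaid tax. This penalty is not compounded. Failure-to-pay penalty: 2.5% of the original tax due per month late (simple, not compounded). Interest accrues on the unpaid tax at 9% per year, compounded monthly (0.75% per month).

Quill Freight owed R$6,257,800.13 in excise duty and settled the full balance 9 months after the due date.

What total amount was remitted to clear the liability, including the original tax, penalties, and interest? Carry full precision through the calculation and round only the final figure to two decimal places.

Failure-to-file: 9 × 5% × R$6,257,800.13 = R$2,816,010.06…, capped at 25% × R$6,257,800.13 = R$1,564,450.03…
Failure-to-pay penalty = 2.5% × R$6,257,800.13 × 9 mo = R$1,408,005.03…
Interest: R$6,257,800.13 × ((1 + 0.0075)^9 − 1) = R$6,257,800.13 × 0.0695608… = R$435,297.8284…
Total = R$6,257,800.13 + R$2,972,455.0618… + R$435,297.8284… = R$9,665,553.02

R$9,665,553.02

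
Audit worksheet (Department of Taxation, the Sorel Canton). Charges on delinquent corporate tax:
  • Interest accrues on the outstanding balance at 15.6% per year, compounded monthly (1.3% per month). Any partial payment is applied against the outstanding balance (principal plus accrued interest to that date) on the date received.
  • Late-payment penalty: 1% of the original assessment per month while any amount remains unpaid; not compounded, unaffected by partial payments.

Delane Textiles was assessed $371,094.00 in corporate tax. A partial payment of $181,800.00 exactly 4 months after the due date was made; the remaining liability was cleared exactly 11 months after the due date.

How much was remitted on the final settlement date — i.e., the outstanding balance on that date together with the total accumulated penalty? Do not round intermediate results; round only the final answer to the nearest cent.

$269,565.02

Balance at month 4: $371,094.0000 × (1 + 0.013)^4 = $390,770.4491…
After $181,800.00 payment: $390,770.4491… − $181,800.00 = $208,970.4491…
Balance at month 11: $208,970.4491… × (1 + 0.013)^7 = $228,744.6754…
Penalty: 11 × 1% × $371,094.00 = $40,820.34
Final settlement = outstanding balance + penalty = $228,744.6754… + $40,820.34 = $269,565.02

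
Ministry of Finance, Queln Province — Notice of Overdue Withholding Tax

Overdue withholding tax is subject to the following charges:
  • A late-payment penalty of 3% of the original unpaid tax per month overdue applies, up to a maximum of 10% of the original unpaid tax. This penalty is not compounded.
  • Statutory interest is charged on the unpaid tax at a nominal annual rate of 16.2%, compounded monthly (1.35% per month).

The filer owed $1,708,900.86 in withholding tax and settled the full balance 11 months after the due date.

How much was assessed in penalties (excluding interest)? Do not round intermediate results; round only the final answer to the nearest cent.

$170,890.09

Penalty (uncapped): 11 × 3% × $1,708,900.86 = $563,937.28…; cap = 10% × $1,708,900.86 = $170,890.09… → penalty = $170,890.09…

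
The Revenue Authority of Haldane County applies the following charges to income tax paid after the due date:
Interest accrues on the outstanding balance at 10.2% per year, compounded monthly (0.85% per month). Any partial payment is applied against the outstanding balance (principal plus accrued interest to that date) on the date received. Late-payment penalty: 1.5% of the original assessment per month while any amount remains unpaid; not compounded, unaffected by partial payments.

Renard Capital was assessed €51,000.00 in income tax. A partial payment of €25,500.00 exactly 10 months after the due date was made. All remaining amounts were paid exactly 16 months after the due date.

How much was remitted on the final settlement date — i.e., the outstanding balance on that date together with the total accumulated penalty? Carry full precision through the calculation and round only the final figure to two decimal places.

Balance at month 10: €51,000.0000 × (1 + 0.0085)^10 = €55,504.6287…
After €25,500.00 payment: €55,504.6287… − €25,500.00 = €30,004.6287…
Balance at month 16: €30,004.6287… × (1 + 0.0085)^6 = €31,567.7531…
Penalty: 16 × 1.5% × €51,000.00 = €12,240.00
Final settlement = outstanding balance + penalty = €31,567.7531… + €12,240.00 = €43,807.75

€43,807.75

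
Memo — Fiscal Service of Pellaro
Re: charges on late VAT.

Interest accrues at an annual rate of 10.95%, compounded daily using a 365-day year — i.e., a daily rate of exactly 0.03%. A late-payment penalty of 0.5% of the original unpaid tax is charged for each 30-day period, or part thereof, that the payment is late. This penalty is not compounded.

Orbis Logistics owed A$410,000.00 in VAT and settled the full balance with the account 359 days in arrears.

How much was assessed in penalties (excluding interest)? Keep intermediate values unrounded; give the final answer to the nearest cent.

A$24,600.00

Penalty periods: ⌈359/30⌉ = 12; penalty = 12 × 0.5% × A$410,000.00 = A$24,600.00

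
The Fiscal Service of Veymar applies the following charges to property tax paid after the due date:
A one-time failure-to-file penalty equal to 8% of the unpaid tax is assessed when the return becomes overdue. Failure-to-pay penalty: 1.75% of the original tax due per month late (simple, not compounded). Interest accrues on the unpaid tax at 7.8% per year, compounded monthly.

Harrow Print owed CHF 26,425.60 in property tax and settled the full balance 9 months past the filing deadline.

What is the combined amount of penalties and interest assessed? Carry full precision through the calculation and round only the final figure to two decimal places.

Failure-to-file penalty: 8% × CHF 26,425.60 = CHF 2,114.05…
Failure-to-pay penalty = 1.75% × CHF 26,425.60 × 9 mo = CHF 4,162.03…
Interest (7.8%/yr ÷ 12 = 0.65%/month): CHF 26,425.60 × ((1 + 0.0065)^9 − 1) = CHF 1,586.7065…
Penalties + interest = CHF 6,276.0800 + CHF 1,586.7065… = CHF 7,862.79

CHF 7,862.79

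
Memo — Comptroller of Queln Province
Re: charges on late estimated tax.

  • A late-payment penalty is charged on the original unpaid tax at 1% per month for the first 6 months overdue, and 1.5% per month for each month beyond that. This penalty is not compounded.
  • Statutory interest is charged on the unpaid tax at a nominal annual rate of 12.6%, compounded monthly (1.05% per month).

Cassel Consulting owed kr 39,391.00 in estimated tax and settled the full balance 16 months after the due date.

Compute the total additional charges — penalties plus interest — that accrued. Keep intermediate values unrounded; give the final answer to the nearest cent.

kr 15,437.37

Penalty, months 1–6: 6 × 1% × kr 39,391.00 = kr 2,363.46
Penalty, months 7–16: 10 × 1.5% × kr 39,391.00 = kr 5,908.65
Interest: kr 39,391.00 × ((1 + 0.0105)^16 − 1) = kr 39,391.00 × 0.1819010… = kr 7,165.2607…
Penalties + interest = kr 8,272.1100 + kr 7,165.2607… = kr 15,437.37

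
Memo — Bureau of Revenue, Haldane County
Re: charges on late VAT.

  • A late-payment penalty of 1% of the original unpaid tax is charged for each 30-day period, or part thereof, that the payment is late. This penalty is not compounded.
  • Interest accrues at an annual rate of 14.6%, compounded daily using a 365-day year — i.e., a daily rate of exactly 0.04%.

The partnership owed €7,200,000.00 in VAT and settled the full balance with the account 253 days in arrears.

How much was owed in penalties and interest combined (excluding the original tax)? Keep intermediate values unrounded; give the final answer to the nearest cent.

Penalty periods: ⌈253/30⌉ = 9; penalty = 9 × 1% × €7,200,000.00 = €648,000.00
Interest: €7,200,000.00 × ((1 + 0.0004)^253 − 1) = €7,200,000.00 × 0.10647553… = €766,623.8153…
Penalties + interest = €648,000.0000 + €766,623.8153… = €1,414,623.82

€1,414,623.82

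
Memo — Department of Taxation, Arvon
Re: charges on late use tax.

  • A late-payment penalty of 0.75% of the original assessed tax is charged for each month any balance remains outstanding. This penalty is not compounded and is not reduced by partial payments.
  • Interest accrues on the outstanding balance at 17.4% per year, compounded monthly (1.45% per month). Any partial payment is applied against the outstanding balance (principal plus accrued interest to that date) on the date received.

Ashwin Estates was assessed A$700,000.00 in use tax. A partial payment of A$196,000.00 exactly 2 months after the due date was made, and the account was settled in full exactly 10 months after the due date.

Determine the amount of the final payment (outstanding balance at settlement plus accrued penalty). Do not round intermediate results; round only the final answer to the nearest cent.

A$640,961.64

Balance at month 2: A$700,000.0000 × (1 + 0.0145)^2 = A$720,447.1750
After A$196,000.00 payment: A$720,447.1750 − A$196,000.00 = A$524,447.1750
Balance at month 10: A$524,447.1750 × (1 + 0.0145)^8 = A$588,461.6448…
Penalty: 10 × 0.75% × A$700,000.00 = A$52,500.00
Final settlement = outstanding balance + penalty = A$588,461.6448… + A$52,500.00 = A$640,961.64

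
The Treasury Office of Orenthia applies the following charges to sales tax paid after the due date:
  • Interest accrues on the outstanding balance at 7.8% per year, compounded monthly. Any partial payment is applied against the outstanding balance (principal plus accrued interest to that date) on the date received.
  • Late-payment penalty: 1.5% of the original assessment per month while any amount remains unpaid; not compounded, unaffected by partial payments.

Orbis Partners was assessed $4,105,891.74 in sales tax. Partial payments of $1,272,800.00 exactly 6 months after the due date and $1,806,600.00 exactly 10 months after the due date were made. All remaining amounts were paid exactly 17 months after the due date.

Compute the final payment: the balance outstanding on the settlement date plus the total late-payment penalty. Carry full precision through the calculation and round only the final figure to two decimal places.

Monthly rate = 7.8% ÷ 12 = 0.65%
Balance at month 6: $4,105,891.7400 × (1 + 0.0065)^6 = $4,268,646.2886…
After $1,272,800.00 payment: $4,268,646.2886… − $1,272,800.00 = $2,995,846.2886…
Balance at month 10: $2,995,846.2886… × (1 + 0.0065)^4 = $3,074,501.0354…
After $1,806,600.00 payment: $3,074,501.0354… − $1,806,600.00 = $1,267,901.0354…
Balance at month 17: $1,267,901.0354… × (1 + 0.0065)^7 = $1,326,727.7441…
Penalty: 17 × 1.5% × $4,105,891.74 = $1,047,002.39…
Final settlement = outstanding balance + penalty = $1,326,727.7441… + $1,047,002.39… = $2,373,730.14

$2,373,730.14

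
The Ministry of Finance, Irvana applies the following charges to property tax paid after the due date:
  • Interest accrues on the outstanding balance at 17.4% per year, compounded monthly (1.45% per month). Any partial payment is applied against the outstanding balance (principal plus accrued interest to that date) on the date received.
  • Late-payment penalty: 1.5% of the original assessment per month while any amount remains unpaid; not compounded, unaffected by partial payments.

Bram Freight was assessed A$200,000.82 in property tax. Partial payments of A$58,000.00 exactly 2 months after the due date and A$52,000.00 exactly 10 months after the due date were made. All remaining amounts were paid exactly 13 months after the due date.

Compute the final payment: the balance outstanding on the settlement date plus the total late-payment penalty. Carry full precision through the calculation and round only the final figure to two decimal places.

A$157,915.23

Balance at month 2: A$200,000.8200 × (1 + 0.0145)^2 = A$205,842.8940…
After A$58,000.00 payment: A$205,842.8940… − A$58,000.00 = A$147,842.8940…
Balance at month 10: A$147,842.8940… × (1 + 0.0145)^8 = A$165,888.7238…
After A$52,000.00 payment: A$165,888.7238… − A$52,000.00 = A$113,888.7238…
Balance at month 13: A$113,888.7238… × (1 + 0.0145)^3 = A$118,915.0658…
Penalty: 13 × 1.5% × A$200,000.82 = A$39,000.16…
Final settlement = outstanding balance + penalty = A$118,915.0658… + A$39,000.16… = A$157,915.23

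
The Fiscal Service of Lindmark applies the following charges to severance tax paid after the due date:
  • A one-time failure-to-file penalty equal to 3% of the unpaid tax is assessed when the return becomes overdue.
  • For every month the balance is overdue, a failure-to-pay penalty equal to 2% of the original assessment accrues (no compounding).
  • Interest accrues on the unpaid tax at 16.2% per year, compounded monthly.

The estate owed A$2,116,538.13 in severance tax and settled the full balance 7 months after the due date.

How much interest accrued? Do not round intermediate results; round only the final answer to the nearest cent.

Interest (16.2%/yr ÷ 12 = 1.35%/month): A$2,116,538.13 × ((1 + 0.0135)^7 − 1) = A$208,298.1161…

A$208,298.12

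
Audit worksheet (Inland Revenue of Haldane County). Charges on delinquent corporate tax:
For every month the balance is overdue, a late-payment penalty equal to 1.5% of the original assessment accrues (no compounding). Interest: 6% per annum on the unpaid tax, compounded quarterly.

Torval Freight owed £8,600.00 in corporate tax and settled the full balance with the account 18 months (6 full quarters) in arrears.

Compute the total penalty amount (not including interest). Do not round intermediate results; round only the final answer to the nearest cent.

£2,322.00

Late-payment penalty = 1.5% × £8,600.00 × 18 mo = £2,322.00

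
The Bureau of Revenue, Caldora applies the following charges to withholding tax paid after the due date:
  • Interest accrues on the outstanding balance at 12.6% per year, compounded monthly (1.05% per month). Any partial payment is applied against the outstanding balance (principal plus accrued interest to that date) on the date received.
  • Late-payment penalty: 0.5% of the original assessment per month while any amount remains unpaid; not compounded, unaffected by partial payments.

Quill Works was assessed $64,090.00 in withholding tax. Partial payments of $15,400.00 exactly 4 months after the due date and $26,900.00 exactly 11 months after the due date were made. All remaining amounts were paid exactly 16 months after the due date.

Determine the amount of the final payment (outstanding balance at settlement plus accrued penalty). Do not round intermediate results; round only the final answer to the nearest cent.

$35,076.54

Balance at month 4: $64,090.0000 × (1 + 0.0105)^4 = $66,824.4731…
After $15,400.00 payment: $66,824.4731… − $15,400.00 = $51,424.4731…
Balance at month 11: $51,424.4731… × (1 + 0.0105)^7 = $55,325.3379…
After $26,900.00 payment: $55,325.3379… − $26,900.00 = $28,425.3379…
Balance at month 16: $28,425.3379… × (1 + 0.0105)^5 = $29,949.3379…
Penalty: 16 × 0.5% × $64,090.00 = $5,127.20
Final settlement = outstanding balance + penalty = $29,949.3379… + $5,127.20 = $35,076.54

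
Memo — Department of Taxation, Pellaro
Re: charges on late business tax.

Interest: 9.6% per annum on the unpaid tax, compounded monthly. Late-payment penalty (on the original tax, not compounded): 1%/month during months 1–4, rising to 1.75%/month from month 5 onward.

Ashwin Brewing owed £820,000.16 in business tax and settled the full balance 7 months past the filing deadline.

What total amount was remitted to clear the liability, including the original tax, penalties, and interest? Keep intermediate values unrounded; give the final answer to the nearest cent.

£942,887.08

Penalty, months 1–4: 4 × 1% × £820,000.16 = £32,800.01…
Penalty, months 5–7: 3 × 1.75% × £820,000.16 = £43,050.01…
Interest (9.6%/yr ÷ 12 = 0.8%/month): £820,000.16 × ((1 + 0.008)^7 − 1) = £47,036.9017…
Total = £820,000.16 + £75,850.0148 + £47,036.9017… = £942,887.08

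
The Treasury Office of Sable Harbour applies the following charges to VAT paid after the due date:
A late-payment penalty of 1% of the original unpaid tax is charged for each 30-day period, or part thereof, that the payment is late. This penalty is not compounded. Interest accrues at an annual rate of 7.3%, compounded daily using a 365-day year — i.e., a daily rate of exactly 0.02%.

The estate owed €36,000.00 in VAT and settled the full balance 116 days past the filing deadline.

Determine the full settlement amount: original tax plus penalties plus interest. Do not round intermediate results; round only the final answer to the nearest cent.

€38,284.88

Penalty periods: ⌈116/30⌉ = 4; penalty = 4 × 1% × €36,000.00 = €1,440.00
Interest: €36,000.00 × ((1 + 0.0002)^116 − 1) = €36,000.00 × 0.02346884… = €844.8782…
Total = €36,000.00 + €1,440.0000 + €844.8782… = €38,284.88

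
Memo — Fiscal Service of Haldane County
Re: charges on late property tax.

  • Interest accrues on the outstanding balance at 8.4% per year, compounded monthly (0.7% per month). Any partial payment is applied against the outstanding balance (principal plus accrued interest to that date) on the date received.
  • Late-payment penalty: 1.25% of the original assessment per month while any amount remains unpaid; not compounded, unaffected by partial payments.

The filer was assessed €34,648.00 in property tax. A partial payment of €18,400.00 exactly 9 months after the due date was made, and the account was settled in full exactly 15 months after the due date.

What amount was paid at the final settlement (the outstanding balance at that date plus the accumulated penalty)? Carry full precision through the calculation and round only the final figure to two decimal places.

€25,779.88

Balance at month 9: €34,648.0000 × (1 + 0.007)^9 = €36,892.9519…
After €18,400.00 payment: €36,892.9519… − €18,400.00 = €18,492.9519…
Balance at month 15: €18,492.9519… × (1 + 0.007)^6 = €19,283.3757…
Penalty: 15 × 1.25% × €34,648.00 = €6,496.50
Final settlement = outstanding balance + penalty = €19,283.3757… + €6,496.50 = €25,779.88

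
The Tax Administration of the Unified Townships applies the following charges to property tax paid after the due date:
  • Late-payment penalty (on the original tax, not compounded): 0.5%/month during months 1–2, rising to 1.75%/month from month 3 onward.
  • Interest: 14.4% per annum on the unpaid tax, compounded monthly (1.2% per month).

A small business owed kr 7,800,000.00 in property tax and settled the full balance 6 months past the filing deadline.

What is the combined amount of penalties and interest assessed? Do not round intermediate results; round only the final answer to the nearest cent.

kr 1,202,720.01

Penalty, months 1–2: 2 × 0.5% × kr 7,800,000.00 = kr 78,000.00
Penalty, months 3–6: 4 × 1.75% × kr 7,800,000.00 = kr 546,000.00
Interest: kr 7,800,000.00 × ((1 + 0.012)^6 − 1) = kr 7,800,000.00 × 0.0741949… = kr 578,720.0058…
Penalties + interest = kr 624,000.0000 + kr 578,720.0058… = kr 1,202,720.01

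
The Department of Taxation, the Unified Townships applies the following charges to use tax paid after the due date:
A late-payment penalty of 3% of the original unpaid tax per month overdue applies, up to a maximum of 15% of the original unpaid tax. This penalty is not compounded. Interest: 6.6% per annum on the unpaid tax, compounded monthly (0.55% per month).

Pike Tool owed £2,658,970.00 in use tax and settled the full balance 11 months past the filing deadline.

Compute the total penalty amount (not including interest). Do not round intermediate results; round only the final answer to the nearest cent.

£398,845.50

Penalty (uncapped): 11 × 3% × £2,658,970.00 = £877,460.10; cap = 15% × £2,658,970.00 = £398,845.50 → penalty = £398,845.50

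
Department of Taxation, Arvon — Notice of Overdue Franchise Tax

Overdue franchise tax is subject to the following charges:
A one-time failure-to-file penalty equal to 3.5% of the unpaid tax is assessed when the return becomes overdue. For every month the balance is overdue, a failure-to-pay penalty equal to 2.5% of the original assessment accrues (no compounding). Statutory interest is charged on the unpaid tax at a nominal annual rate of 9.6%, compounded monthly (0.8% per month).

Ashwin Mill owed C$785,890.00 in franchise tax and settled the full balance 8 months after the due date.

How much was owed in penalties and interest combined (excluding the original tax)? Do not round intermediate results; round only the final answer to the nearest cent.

Failure-to-file penalty: 3.5% × C$785,890.00 = C$27,506.15
Failure-to-pay penalty = 2.5% × C$785,890.00 × 8 mo = C$157,178.00
Interest: C$785,890.00 × ((1 + 0.008)^8 − 1) = C$785,890.00 × 0.0658210… = C$51,728.0347…
Penalties + interest = C$184,684.1500 + C$51,728.0347… = C$236,412.18

C$236,412.18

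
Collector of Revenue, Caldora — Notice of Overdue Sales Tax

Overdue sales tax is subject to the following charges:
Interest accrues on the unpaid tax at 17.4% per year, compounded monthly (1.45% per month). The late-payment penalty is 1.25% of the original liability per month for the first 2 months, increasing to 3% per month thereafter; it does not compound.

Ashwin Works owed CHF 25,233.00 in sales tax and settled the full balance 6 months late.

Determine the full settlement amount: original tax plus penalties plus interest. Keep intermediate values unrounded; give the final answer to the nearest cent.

Penalty, months 1–2: 2 × 1.25% × CHF 25,233.00 = CHF 630.83…
Penalty, months 3–6: 4 × 3% × CHF 25,233.00 = CHF 3,027.96
Interest: CHF 25,233.00 × ((1 + 0.0145)^6 − 1) = CHF 25,233.00 × 0.0902154… = CHF 2,276.4049…
Total = CHF 25,233.00 + CHF 3,658.7850 + CHF 2,276.4049… = CHF 31,168.19

CHF 31,168.19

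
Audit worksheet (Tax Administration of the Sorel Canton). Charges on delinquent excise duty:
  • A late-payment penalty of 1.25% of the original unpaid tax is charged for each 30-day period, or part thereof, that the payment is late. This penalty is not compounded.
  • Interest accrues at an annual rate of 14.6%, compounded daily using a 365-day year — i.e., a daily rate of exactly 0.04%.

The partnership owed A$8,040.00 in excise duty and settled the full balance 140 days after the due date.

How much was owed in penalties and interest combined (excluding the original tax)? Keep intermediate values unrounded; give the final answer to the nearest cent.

Penalty periods: ⌈140/30⌉ = 5; penalty = 5 × 1.25% × A$8,040.00 = A$502.50
Interest: A$8,040.00 × ((1 + 0.0004)^140 − 1) = A$8,040.00 × 0.05758584… = A$462.9902…
Penalties + interest = A$502.5000 + A$462.9902… = A$965.49

A$965.49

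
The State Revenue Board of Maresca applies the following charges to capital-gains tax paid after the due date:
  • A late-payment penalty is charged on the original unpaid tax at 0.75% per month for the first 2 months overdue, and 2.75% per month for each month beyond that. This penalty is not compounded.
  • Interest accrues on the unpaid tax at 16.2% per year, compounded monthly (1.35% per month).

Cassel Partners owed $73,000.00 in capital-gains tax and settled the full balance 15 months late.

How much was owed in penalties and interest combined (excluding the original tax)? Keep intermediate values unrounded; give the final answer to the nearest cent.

$43,457.08

Penalty, months 1–2: 2 × 0.75% × $73,000.00 = $1,095.00
Penalty, months 3–15: 13 × 2.75% × $73,000.00 = $26,097.50
Interest: $73,000.00 × ((1 + 0.0135)^15 − 1) = $73,000.00 × 0.2228024… = $16,264.5779…
Penalties + interest = $27,192.5000 + $16,264.5779… = $43,457.08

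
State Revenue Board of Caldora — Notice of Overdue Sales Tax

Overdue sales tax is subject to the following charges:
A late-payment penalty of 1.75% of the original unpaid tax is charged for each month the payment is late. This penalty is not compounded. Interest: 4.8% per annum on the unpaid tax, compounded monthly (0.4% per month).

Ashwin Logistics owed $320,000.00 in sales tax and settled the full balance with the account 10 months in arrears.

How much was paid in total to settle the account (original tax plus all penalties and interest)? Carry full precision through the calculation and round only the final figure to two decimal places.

$389,032.87

Late-payment penalty = 1.75% × $320,000.00 × 10 mo = $56,000.00
Interest: $320,000.00 × ((1 + 0.004)^10 − 1) = $320,000.00 × 0.0407277… = $13,032.8749…
Total = $320,000.00 + $56,000.0000 + $13,032.8749… = $389,032.87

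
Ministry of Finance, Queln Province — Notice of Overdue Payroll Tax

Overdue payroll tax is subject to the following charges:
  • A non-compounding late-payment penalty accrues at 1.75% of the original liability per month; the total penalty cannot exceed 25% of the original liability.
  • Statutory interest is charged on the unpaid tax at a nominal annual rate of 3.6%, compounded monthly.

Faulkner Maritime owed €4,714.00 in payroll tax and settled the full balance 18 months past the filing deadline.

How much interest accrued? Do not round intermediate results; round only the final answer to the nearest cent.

€261.15

Interest (3.6%/yr ÷ 12 = 0.3%/month): €4,714.00 × ((1 + 0.003)^18 − 1) = €261.1522…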